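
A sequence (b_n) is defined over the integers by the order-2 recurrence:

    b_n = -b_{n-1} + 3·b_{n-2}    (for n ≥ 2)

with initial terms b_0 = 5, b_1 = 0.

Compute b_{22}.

168424980

b_2 = -1·0 + 3·5 = 15
b_3 = -1·15 + 3·0 = -15
b_4 = -1·-15 + 3·15 = 60
b_5 = -1·60 + 3·-15 = -105
b_6 = -1·-105 + 3·60 = 285
b_7 = -1·285 + 3·-105 = -600
b_8 = -1·-600 + 3·285 = 1455
b_9 = -1·1455 + 3·-600 = -3255
b_10 = -1·-3255 + 3·1455 = 7620
b_11 = -1·7620 + 3·-3255 = -17385
b_12 = -1·-17385 + 3·7620 = 40245
b_13 = -1·40245 + 3·-17385 = -92400
b_14 = -1·-92400 + 3·40245 = 213135
b_15 = -1·213135 + 3·-92400 = -490335
b_16 = -1·-490335 + 3·213135 = 1129740
b_17 = -1·1129740 + 3·-490335 = -2600745
b_18 = -1·-2600745 + 3·1129740 = 5989965
b_19 = -1·5989965 + 3·-2600745 = -13792200
b_20 = -1·-13792200 + 3·5989965 = 31762095
b_21 = -1·31762095 + 3·-13792200 = -73138695
b_22 = -1·-73138695 + 3·31762095 = 168424980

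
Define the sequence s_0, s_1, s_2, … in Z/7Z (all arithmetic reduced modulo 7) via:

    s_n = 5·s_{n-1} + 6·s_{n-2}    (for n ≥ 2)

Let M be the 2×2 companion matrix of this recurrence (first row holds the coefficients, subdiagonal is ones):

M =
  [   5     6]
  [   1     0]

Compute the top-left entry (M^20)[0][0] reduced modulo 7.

(M^20)[0][0] is the top entry after applying M 20 times to the unit state (1, 0). Equivalently it is h_{21} for the auxiliary sequence (h_n) obeying the same recurrence with h_1 = 1 and h_i = 0 for 0 ≤ i < 1:
h_2 = 5·1 + 6·0 = 5
h_3 = 5·5 + 6·1 = 3
h_4 = 5·3 + 6·5 = 3
h_5 = 5·3 + 6·3 = 5
h_6 = 5·5 + 6·3 = 1
h_7 = 5·1 + 6·5 = 0
h_8 = 5·0 + 6·1 = 6
h_9 = 5·6 + 6·0 = 2
h_10 = 5·2 + 6·6 = 4
h_11 = 5·4 + 6·2 = 4
h_12 = 5·4 + 6·4 = 2
h_13 = 5·2 + 6·4 = 6
h_14 = 5·6 + 6·2 = 0
h_15 = 5·0 + 6·6 = 1
h_16 = 5·1 + 6·0 = 5
h_17 = 5·5 + 6·1 = 3
h_18 = 5·3 + 6·5 = 3
h_19 = 5·3 + 6·3 = 5
h_20 = 5·5 + 6·3 = 1
h_21 = 5·1 + 6·5 = 0

0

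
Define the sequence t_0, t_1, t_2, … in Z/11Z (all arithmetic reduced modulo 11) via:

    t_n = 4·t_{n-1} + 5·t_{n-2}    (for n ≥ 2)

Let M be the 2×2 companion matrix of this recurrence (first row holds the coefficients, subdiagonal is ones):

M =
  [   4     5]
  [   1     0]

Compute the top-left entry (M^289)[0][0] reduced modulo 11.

0

(M^289)[0][0] is the top entry after applying M 289 times to the unit state (1, 0). Equivalently it is h_{290} for the auxiliary sequence (h_n) obeying the same recurrence with h_1 = 1 and h_i = 0 for 0 ≤ i < 1:
h_2 = 4·1 + 5·0 = 4
h_3 = 4·4 + 5·1 = 10
h_4 = 4·10 + 5·4 = 5
h_5 = 4·5 + 5·10 = 4
h_6 = 4·4 + 5·5 = 8
h_7 = 4·8 + 5·4 = 8
h_8 = 4·8 + 5·8 = 6
h_9 = 4·6 + 5·8 = 9
h_10 = 4·9 + 5·6 = 0
h_11 = 4·0 + 5·9 = 1
(h_10, h_11) = (0, 1) = (h_0, h_1), so the sequence has period 10.
290 ≡ 0 (mod 10), hence h_290 = h_0 = 0.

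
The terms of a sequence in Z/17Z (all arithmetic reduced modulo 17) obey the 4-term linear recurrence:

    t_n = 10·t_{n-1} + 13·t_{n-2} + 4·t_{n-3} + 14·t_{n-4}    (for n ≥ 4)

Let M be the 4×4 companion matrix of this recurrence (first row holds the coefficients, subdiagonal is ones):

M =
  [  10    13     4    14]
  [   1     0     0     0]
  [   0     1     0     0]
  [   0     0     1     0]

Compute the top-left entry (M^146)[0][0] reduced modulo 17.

(M^146)[0][0] is the top entry after applying M 146 times to the unit state (1, 0, 0, 0). Equivalently it is h_{149} for the auxiliary sequence (h_n) obeying the same recurrence with h_3 = 1 and h_i = 0 for 0 ≤ i < 3:
h_4 = 10·1 + 13·0 + 4·0 + 14·0 = 10
h_5 = 10·10 + 13·1 + 4·0 + 14·0 = 11
h_6 = 10·11 + 13·10 + 4·1 + 14·0 = 6
h_7 = 10·6 + 13·11 + 4·10 + 14·1 = 2
h_8 = 10·2 + 13·6 + 4·11 + 14·10 = 10
h_9 = 10·10 + 13·2 + 4·6 + 14·11 = 15
Continuing the recurrence:
  h_10 = 15;  h_11 = 5;  h_12 = 3;  h_13 = 8;  h_14 = 9;  h_15 = 4
  h_16 = 10;  h_17 = 11;  h_18 = 8;  h_19 = 13;  h_20 = 10;  h_21 = 13
  h_22 = 16;  h_23 = 7;  h_24 = 11;  h_25 = 5;  h_26 = 3;  h_27 = 16
  h_28 = 16;  h_29 = 8;  h_30 = 3;  h_31 = 14;  h_32 = 10;  h_33 = 15
  h_34 = 4;  h_35 = 12;  h_36 = 15;  h_37 = 5;  h_38 = 9;  h_39 = 9
  h_40 = 12;  h_41 = 3;  h_42 = 8;  h_43 = 4;  h_44 = 1;  h_45 = 0
  h_46 = 5;  h_47 = 8;  h_48 = 6;  h_49 = 14;  h_50 = 14;  h_51 = 16
  h_52 = 6;  h_53 = 10;  h_54 = 13;  h_55 = 15;  h_56 = 1;  h_57 = 6
  h_58 = 9;  h_59 = 8;  h_60 = 14;  h_61 = 7;  h_62 = 2;  h_63 = 7
  h_64 = 14;  h_65 = 14;  h_66 = 4;  h_67 = 2;  h_68 = 1;  h_69 = 10
  h_70 = 7;  h_71 = 11;  h_72 = 0;  h_73 = 5;  h_74 = 5;  h_75 = 14
  h_76 = 4;  h_77 = 6;  h_78 = 0;  h_79 = 1;  h_80 = 5;  h_81 = 11
  h_82 = 9;  h_83 = 12;  h_84 = 11;  h_85 = 14;  h_86 = 15;  h_87 = 0
  h_88 = 14;  h_89 = 5;  h_90 = 0;  h_91 = 2;  h_92 = 15;  h_93 = 8
  h_94 = 11;  h_95 = 13;  h_96 = 5;  h_97 = 1;  h_98 = 9;  h_99 = 16
  h_100 = 11;  h_101 = 11;  h_102 = 1;  h_103 = 13;  h_104 = 1;  h_105 = 14
  h_106 = 15;  h_107 = 8;  h_108 = 5;  h_109 = 2;  h_110 = 4;  h_111 = 11
  h_112 = 2;  h_113 = 3;  h_114 = 3;  h_115 = 10;  h_116 = 9;  h_117 = 2
  h_118 = 15;  h_119 = 12;  h_120 = 7;  h_121 = 8;  h_122 = 4;  h_123 = 0
  h_124 = 12;  h_125 = 10;  h_126 = 6;  h_127 = 0;  h_128 = 14;  h_129 = 15
  h_130 = 8;  h_131 = 8;  h_132 = 15;  h_133 = 3;  h_134 = 12;  h_135 = 8
  h_136 = 16;  h_137 = 14;  h_138 = 4;  h_139 = 7;  h_140 = 11;  h_141 = 5
  h_142 = 5;  h_143 = 2;  h_144 = 4;  h_145 = 3;  h_146 = 7;  h_147 = 0
h_148 = 10·0 + 13·7 + 4·3 + 14·4 = 6
h_149 = 10·6 + 13·0 + 4·7 + 14·3 = 11

11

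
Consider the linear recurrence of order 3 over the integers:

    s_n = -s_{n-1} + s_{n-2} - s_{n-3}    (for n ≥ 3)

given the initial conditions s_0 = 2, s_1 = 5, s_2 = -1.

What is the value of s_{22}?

s_3 = -1·-1 + 1·5 + -1·2 = 4
s_4 = -1·4 + 1·-1 + -1·5 = -10
s_5 = -1·-10 + 1·4 + -1·-1 = 15
s_6 = -1·15 + 1·-10 + -1·4 = -29
s_7 = -1·-29 + 1·15 + -1·-10 = 54
s_8 = -1·54 + 1·-29 + -1·15 = -98
s_9 = -1·-98 + 1·54 + -1·-29 = 181
s_10 = -1·181 + 1·-98 + -1·54 = -333
s_11 = -1·-333 + 1·181 + -1·-98 = 612
s_12 = -1·612 + 1·-333 + -1·181 = -1126
s_13 = -1·-1126 + 1·612 + -1·-333 = 2071
s_14 = -1·2071 + 1·-1126 + -1·612 = -3809
s_15 = -1·-3809 + 1·2071 + -1·-1126 = 7006
s_16 = -1·7006 + 1·-3809 + -1·2071 = -12886
s_17 = -1·-12886 + 1·7006 + -1·-3809 = 23701
s_18 = -1·23701 + 1·-12886 + -1·7006 = -43593
s_19 = -1·-43593 + 1·23701 + -1·-12886 = 80180
s_20 = -1·80180 + 1·-43593 + -1·23701 = -147474
s_21 = -1·-147474 + 1·80180 + -1·-43593 = 271247
s_22 = -1·271247 + 1·-147474 + -1·80180 = -498901

-498901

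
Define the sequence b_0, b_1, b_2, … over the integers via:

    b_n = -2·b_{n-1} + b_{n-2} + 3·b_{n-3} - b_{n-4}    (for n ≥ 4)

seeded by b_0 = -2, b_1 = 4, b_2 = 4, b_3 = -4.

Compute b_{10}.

b_4 = -2·-4 + 1·4 + 3·4 + -1·-2 = 26
b_5 = -2·26 + 1·-4 + 3·4 + -1·4 = -48
b_6 = -2·-48 + 1·26 + 3·-4 + -1·4 = 106
b_7 = -2·106 + 1·-48 + 3·26 + -1·-4 = -178
b_8 = -2·-178 + 1·106 + 3·-48 + -1·26 = 292
b_9 = -2·292 + 1·-178 + 3·106 + -1·-48 = -396
b_10 = -2·-396 + 1·292 + 3·-178 + -1·106 = 444

444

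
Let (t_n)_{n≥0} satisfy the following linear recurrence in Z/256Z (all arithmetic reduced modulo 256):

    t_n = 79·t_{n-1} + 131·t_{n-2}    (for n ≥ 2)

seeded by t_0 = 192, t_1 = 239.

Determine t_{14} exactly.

113

t_2 = 79·239 + 131·192 = 1
t_3 = 79·1 + 131·239 = 156
t_4 = 79·156 + 131·1 = 167
t_5 = 79·167 + 131·156 = 93
t_6 = 79·93 + 131·167 = 40
t_7 = 79·40 + 131·93 = 239
t_8 = 79·239 + 131·40 = 57
t_9 = 79·57 + 131·239 = 228
t_10 = 79·228 + 131·57 = 135
t_11 = 79·135 + 131·228 = 85
t_12 = 79·85 + 131·135 = 80
t_13 = 79·80 + 131·85 = 47
t_14 = 79·47 + 131·80 = 113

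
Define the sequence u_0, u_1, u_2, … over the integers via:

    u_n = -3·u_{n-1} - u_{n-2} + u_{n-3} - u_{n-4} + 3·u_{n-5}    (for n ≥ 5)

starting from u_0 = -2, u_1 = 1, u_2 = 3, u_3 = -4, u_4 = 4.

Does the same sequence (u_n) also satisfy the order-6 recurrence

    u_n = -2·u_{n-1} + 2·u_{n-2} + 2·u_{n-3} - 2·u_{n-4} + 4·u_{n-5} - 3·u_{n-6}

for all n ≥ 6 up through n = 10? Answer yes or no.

yes

Terms u_0..u_10: -2, 1, 3, -4, 4, -12, 28, -55, 109, -220, 432
n=6: candidate gives 28, actual u_6 = 28 ✓
n=7: candidate gives -55, actual u_7 = -55 ✓
n=8: candidate gives 109, actual u_8 = 109 ✓
n=9: candidate gives -220, actual u_9 = -220 ✓
n=10: candidate gives 432, actual u_10 = 432 ✓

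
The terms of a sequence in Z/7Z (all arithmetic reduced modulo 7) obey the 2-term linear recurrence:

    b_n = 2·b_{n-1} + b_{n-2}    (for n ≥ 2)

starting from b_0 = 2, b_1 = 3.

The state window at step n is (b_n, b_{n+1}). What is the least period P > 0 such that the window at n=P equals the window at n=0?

n=0: window = (2, 3)
n=1: window = (3, 1)
n=2: window = (1, 5)
n=3: window = (5, 4)
n=4: window = (4, 6)
n=5: window = (6, 2)
n=6: window = (2, 3)
window at n=6 equals window at n=0 → period = 6

6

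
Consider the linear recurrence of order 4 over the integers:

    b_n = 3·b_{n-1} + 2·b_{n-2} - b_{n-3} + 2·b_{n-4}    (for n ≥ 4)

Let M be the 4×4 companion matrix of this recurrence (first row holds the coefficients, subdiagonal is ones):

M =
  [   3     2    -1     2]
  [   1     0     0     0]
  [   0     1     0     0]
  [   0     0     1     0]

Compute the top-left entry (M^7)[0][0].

(M^7)[0][0] is the top entry after applying M 7 times to the unit state (1, 0, 0, 0). Equivalently it is h_{10} for the auxiliary sequence (h_n) obeying the same recurrence with h_3 = 1 and h_i = 0 for 0 ≤ i < 3:
h_4 = 3·1 + 2·0 + -1·0 + 2·0 = 3
h_5 = 3·3 + 2·1 + -1·0 + 2·0 = 11
h_6 = 3·11 + 2·3 + -1·1 + 2·0 = 38
h_7 = 3·38 + 2·11 + -1·3 + 2·1 = 135
h_8 = 3·135 + 2·38 + -1·11 + 2·3 = 476
h_9 = 3·476 + 2·135 + -1·38 + 2·11 = 1682
h_10 = 3·1682 + 2·476 + -1·135 + 2·38 = 5939

5939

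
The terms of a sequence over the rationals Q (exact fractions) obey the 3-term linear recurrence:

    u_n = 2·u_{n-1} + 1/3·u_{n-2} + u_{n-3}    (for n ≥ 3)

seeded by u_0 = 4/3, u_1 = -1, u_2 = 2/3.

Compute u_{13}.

u_3 = 2·2/3 + 1/3·-1 + 1·4/3 = 7/3
u_4 = 2·7/3 + 1/3·2/3 + 1·-1 = 35/9
u_5 = 2·35/9 + 1/3·7/3 + 1·2/3 = 83/9
u_6 = 2·83/9 + 1/3·35/9 + 1·7/3 = 596/27
u_7 = 2·596/27 + 1/3·83/9 + 1·35/9 = 460/9
u_8 = 2·460/9 + 1/3·596/27 + 1·83/9 = 9623/81
u_9 = 2·9623/81 + 1/3·460/9 + 1·596/27 = 22414/81
u_10 = 2·22414/81 + 1/3·9623/81 + 1·460/9 = 156527/243
u_11 = 2·156527/243 + 1/3·22414/81 + 1·9623/81 = 364337/243
u_12 = 2·364337/243 + 1/3·156527/243 + 1·22414/81 = 2544275/729
u_13 = 2·2544275/729 + 1/3·364337/243 + 1·156527/243 = 658052/81

658052/81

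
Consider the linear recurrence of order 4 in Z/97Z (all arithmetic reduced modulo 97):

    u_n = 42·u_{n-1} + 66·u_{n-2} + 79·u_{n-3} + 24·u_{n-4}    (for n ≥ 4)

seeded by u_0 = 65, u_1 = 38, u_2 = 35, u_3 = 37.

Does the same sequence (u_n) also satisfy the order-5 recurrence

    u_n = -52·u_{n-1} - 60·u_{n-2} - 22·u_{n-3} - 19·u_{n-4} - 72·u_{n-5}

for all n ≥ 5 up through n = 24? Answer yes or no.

Terms u_0..u_24: 65, 38, 35, 37, 84, 44, 0, 49, 81, 29, 56, 7, 77, 86, 18, 73, 92, 43, 12, 43, 55, 47, 74, 44, 28
n=5: candidate gives 44, actual u_5 = 44 ✓
n=6: candidate gives 0, actual u_6 = 0 ✓
n=7: candidate gives 49, actual u_7 = 49 ✓
n=8: candidate gives 81, actual u_8 = 81 ✓
n=9: candidate gives 29, actual u_9 = 29 ✓
n=10: candidate gives 56, actual u_10 = 56 ✓
n=11: candidate gives 7, actual u_11 = 7 ✓
n=12: candidate gives 77, actual u_12 = 77 ✓
n=13: candidate gives 86, actual u_13 = 86 ✓
n=14: candidate gives 18, actual u_14 = 18 ✓
n=15: candidate gives 73, actual u_15 = 73 ✓
n=16: candidate gives 92, actual u_16 = 92 ✓
n=17: candidate gives 43, actual u_17 = 43 ✓
n=18: candidate gives 12, actual u_18 = 12 ✓
n=19: candidate gives 43, actual u_19 = 43 ✓
n=20: candidate gives 55, actual u_20 = 55 ✓
n=21: candidate gives 47, actual u_21 = 47 ✓
n=22: candidate gives 74, actual u_22 = 74 ✓
n=23: candidate gives 44, actual u_23 = 44 ✓
n=24: candidate gives 28, actual u_24 = 28 ✓

yes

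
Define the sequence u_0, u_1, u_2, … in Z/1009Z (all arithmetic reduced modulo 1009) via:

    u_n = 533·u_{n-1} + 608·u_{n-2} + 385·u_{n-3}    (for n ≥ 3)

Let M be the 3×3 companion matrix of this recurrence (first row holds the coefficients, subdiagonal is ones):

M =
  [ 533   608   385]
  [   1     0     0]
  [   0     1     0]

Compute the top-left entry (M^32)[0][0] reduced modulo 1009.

94

(M^32)[0][0] is the top entry after applying M 32 times to the unit state (1, 0, 0). Equivalently it is h_{34} for the auxiliary sequence (h_n) obeying the same recurrence with h_2 = 1 and h_i = 0 for 0 ≤ i < 2:
h_3 = 533·1 + 608·0 + 385·0 = 533
h_4 = 533·533 + 608·1 + 385·0 = 159
h_5 = 533·159 + 608·533 + 385·1 = 551
h_6 = 533·551 + 608·159 + 385·533 = 250
h_7 = 533·250 + 608·551 + 385·159 = 757
h_8 = 533·757 + 608·250 + 385·551 = 776
h_9 = 533·776 + 608·757 + 385·250 = 465
h_10 = 533·465 + 608·776 + 385·757 = 80
h_11 = 533·80 + 608·465 + 385·776 = 558
h_12 = 533·558 + 608·80 + 385·465 = 399
h_13 = 533·399 + 608·558 + 385·80 = 538
h_14 = 533·538 + 608·399 + 385·558 = 543
h_15 = 533·543 + 608·538 + 385·399 = 271
h_16 = 533·271 + 608·543 + 385·538 = 642
h_17 = 533·642 + 608·271 + 385·543 = 628
h_18 = 533·628 + 608·642 + 385·271 = 1006
h_19 = 533·1006 + 608·628 + 385·642 = 806
h_20 = 533·806 + 608·1006 + 385·628 = 587
h_21 = 533·587 + 608·806 + 385·1006 = 618
h_22 = 533·618 + 608·587 + 385·806 = 717
h_23 = 533·717 + 608·618 + 385·587 = 125
h_24 = 533·125 + 608·717 + 385·618 = 894
h_25 = 533·894 + 608·125 + 385·717 = 158
h_26 = 533·158 + 608·894 + 385·125 = 870
h_27 = 533·870 + 608·158 + 385·894 = 909
h_28 = 533·909 + 608·870 + 385·158 = 711
h_29 = 533·711 + 608·909 + 385·870 = 290
h_30 = 533·290 + 608·711 + 385·909 = 471
h_31 = 533·471 + 608·290 + 385·711 = 852
h_32 = 533·852 + 608·471 + 385·290 = 538
h_33 = 533·538 + 608·852 + 385·471 = 312
h_34 = 533·312 + 608·538 + 385·852 = 94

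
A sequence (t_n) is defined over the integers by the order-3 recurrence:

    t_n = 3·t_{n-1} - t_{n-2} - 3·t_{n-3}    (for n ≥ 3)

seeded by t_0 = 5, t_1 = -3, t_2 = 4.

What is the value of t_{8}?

-31

t_3 = 3·4 + -1·-3 + -3·5 = 0
t_4 = 3·0 + -1·4 + -3·-3 = 5
t_5 = 3·5 + -1·0 + -3·4 = 3
t_6 = 3·3 + -1·5 + -3·0 = 4
t_7 = 3·4 + -1·3 + -3·5 = -6
t_8 = 3·-6 + -1·4 + -3·3 = -31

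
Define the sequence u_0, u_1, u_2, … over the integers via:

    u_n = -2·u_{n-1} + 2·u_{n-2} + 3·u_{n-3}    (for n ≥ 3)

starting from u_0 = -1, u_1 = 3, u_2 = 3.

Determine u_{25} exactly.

-822655677

u_3 = -2·3 + 2·3 + 3·-1 = -3
u_4 = -2·-3 + 2·3 + 3·3 = 21
u_5 = -2·21 + 2·-3 + 3·3 = -39
u_6 = -2·-39 + 2·21 + 3·-3 = 111
u_7 = -2·111 + 2·-39 + 3·21 = -237
u_8 = -2·-237 + 2·111 + 3·-39 = 579
u_9 = -2·579 + 2·-237 + 3·111 = -1299
u_10 = -2·-1299 + 2·579 + 3·-237 = 3045
u_11 = -2·3045 + 2·-1299 + 3·579 = -6951
u_12 = -2·-6951 + 2·3045 + 3·-1299 = 16095
u_13 = -2·16095 + 2·-6951 + 3·3045 = -36957
u_14 = -2·-36957 + 2·16095 + 3·-6951 = 85251
u_15 = -2·85251 + 2·-36957 + 3·16095 = -196131
u_16 = -2·-196131 + 2·85251 + 3·-36957 = 451893
u_17 = -2·451893 + 2·-196131 + 3·85251 = -1040295
u_18 = -2·-1040295 + 2·451893 + 3·-196131 = 2395983
u_19 = -2·2395983 + 2·-1040295 + 3·451893 = -5516877
u_20 = -2·-5516877 + 2·2395983 + 3·-1040295 = 12704835
u_21 = -2·12704835 + 2·-5516877 + 3·2395983 = -29255475
u_22 = -2·-29255475 + 2·12704835 + 3·-5516877 = 67369989
u_23 = -2·67369989 + 2·-29255475 + 3·12704835 = -155136423
u_24 = -2·-155136423 + 2·67369989 + 3·-29255475 = 357246399
u_25 = -2·357246399 + 2·-155136423 + 3·67369989 = -822655677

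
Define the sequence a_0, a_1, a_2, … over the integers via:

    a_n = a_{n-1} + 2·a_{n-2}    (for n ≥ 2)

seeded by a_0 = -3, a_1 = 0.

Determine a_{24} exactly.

-16777218

a_2 = 1·0 + 2·-3 = -6
a_3 = 1·-6 + 2·0 = -6
a_4 = 1·-6 + 2·-6 = -18
a_5 = 1·-18 + 2·-6 = -30
a_6 = 1·-30 + 2·-18 = -66
a_7 = 1·-66 + 2·-30 = -126
a_8 = 1·-126 + 2·-66 = -258
a_9 = 1·-258 + 2·-126 = -510
a_10 = 1·-510 + 2·-258 = -1026
a_11 = 1·-1026 + 2·-510 = -2046
a_12 = 1·-2046 + 2·-1026 = -4098
a_13 = 1·-4098 + 2·-2046 = -8190
a_14 = 1·-8190 + 2·-4098 = -16386
a_15 = 1·-16386 + 2·-8190 = -32766
a_16 = 1·-32766 + 2·-16386 = -65538
a_17 = 1·-65538 + 2·-32766 = -131070
a_18 = 1·-131070 + 2·-65538 = -262146
a_19 = 1·-262146 + 2·-131070 = -524286
a_20 = 1·-524286 + 2·-262146 = -1048578
a_21 = 1·-1048578 + 2·-524286 = -2097150
a_22 = 1·-2097150 + 2·-1048578 = -4194306
a_23 = 1·-4194306 + 2·-2097150 = -8388606
a_24 = 1·-8388606 + 2·-4194306 = -16777218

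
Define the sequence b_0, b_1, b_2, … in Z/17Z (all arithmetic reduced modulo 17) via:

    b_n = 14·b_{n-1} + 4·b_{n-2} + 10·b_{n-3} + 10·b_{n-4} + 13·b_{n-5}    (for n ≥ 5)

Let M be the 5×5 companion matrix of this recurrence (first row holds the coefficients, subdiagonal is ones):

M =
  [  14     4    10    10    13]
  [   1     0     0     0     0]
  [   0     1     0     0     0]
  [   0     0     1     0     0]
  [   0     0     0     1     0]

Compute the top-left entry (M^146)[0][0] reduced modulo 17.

(M^146)[0][0] is the top entry after applying M 146 times to the unit state (1, 0, 0, 0, 0). Equivalently it is h_{150} for the auxiliary sequence (h_n) obeying the same recurrence with h_4 = 1 and h_i = 0 for 0 ≤ i < 4:
h_5 = 14·1 + 4·0 + 10·0 + 10·0 + 13·0 = 14
h_6 = 14·14 + 4·1 + 10·0 + 10·0 + 13·0 = 13
h_7 = 14·13 + 4·14 + 10·1 + 10·0 + 13·0 = 10
h_8 = 14·10 + 4·13 + 10·14 + 10·1 + 13·0 = 2
h_9 = 14·2 + 4·10 + 10·13 + 10·14 + 13·1 = 11
h_10 = 14·11 + 4·2 + 10·10 + 10·13 + 13·14 = 13
Continuing the recurrence:
  h_11 = 5;  h_12 = 8;  h_13 = 7;  h_14 = 11;  h_15 = 5;  h_16 = 6
  h_17 = 14;  h_18 = 12;  h_19 = 1;  h_20 = 4;  h_21 = 7;  h_22 = 1
  h_23 = 10;  h_24 = 12;  h_25 = 0;  h_26 = 11;  h_27 = 13;  h_28 = 0
  h_29 = 12;  h_30 = 0;  h_31 = 15;  h_32 = 6;  h_33 = 9;  h_34 = 14
  h_35 = 0;  h_36 = 10;  h_37 = 6;  h_38 = 7;  h_39 = 13;  h_40 = 13
  h_41 = 1;  h_42 = 4;  h_43 = 3;  h_44 = 10;  h_45 = 14;  h_46 = 13
  h_47 = 12;  h_48 = 6;  h_49 = 5;  h_50 = 16;  h_51 = 15;  h_52 = 13
  h_53 = 3;  h_54 = 10;  h_55 = 11;  h_56 = 5;  h_57 = 5;  h_58 = 16
  h_59 = 7;  h_60 = 14;  h_61 = 6;  h_62 = 10;  h_63 = 4;  h_64 = 13
  h_65 = 13;  h_66 = 10;  h_67 = 16;  h_68 = 15;  h_69 = 10;  h_70 = 0
  h_71 = 4;  h_72 = 4;  h_73 = 10;  h_74 = 3;  h_75 = 9;  h_76 = 7
  h_77 = 10;  h_78 = 10;  h_79 = 5;  h_80 = 6;  h_81 = 4;  h_82 = 3
  h_83 = 9;  h_84 = 14;  h_85 = 6;  h_86 = 6;  h_87 = 3;  h_88 = 9
  h_89 = 15;  h_90 = 6;  h_91 = 2;  h_92 = 8;  h_93 = 5;  h_94 = 3
  h_95 = 2;  h_96 = 9;  h_97 = 12;  h_98 = 13;  h_99 = 5;  h_100 = 1
  h_101 = 10;  h_102 = 4;  h_103 = 2;  h_104 = 15;  h_105 = 14;  h_106 = 4
  h_107 = 11;  h_108 = 10;  h_109 = 15;  h_110 = 4;  h_111 = 4;  h_112 = 6
  h_113 = 12;  h_114 = 8;  h_115 = 6;  h_116 = 8;  h_117 = 6;  h_118 = 4
  h_119 = 1;  h_120 = 10;  h_121 = 8;  h_122 = 8;  h_123 = 0;  h_124 = 4
  h_125 = 6;  h_126 = 12;  h_127 = 13;  h_128 = 7;  h_129 = 8;  h_130 = 9
  h_131 = 4;  h_132 = 3;  h_133 = 13;  h_134 = 3;  h_135 = 9;  h_136 = 10
  h_137 = 1;  h_138 = 3;  h_139 = 3;  h_140 = 9;  h_141 = 2;  h_142 = 1
  h_143 = 11;  h_144 = 1;  h_145 = 1;  h_146 = 11;  h_147 = 2;  h_148 = 14
h_149 = 14·14 + 4·2 + 10·11 + 10·1 + 13·1 = 14
h_150 = 14·14 + 4·14 + 10·2 + 10·11 + 13·1 = 4

4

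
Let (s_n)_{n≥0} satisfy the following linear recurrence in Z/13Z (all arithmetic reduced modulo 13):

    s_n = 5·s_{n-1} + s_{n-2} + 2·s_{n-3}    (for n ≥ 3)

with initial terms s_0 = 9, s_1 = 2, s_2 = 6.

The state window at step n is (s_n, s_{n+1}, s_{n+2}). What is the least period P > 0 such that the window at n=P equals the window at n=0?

84

n=0: window = (9, 2, 6)
n=1: window = (2, 6, 11)
n=2: window = (6, 11, 0)
n=3: window = (11, 0, 10)
n=4: window = (0, 10, 7)
n=5: window = (10, 7, 6)
n=6: window = (7, 6, 5)
n=7: window = (6, 5, 6)
n=8: window = (5, 6, 8)
n=9: window = (6, 8, 4)
n=10: window = (8, 4, 1)
n=11: window = (4, 1, 12)
n=12: window = (1, 12, 4)
n=13: window = (12, 4, 8)
n=14: window = (4, 8, 3)
n=15: window = (8, 3, 5)
n=16: window = (3, 5, 5)
n=17: window = (5, 5, 10)
n=18: window = (5, 10, 0)
n=19: window = (10, 0, 7)
n=20: window = (0, 7, 3)
n=21: window = (7, 3, 9)
n=22: window = (3, 9, 10)
n=23: window = (9, 10, 0)
n=24: window = (10, 0, 2)
n=25: window = (0, 2, 4)
n=26: window = (2, 4, 9)
n=27: window = (4, 9, 1)
n=28: window = (9, 1, 9)
n=29: window = (1, 9, 12)
n=30: window = (9, 12, 6)
n=31: window = (12, 6, 8)
n=32: window = (6, 8, 5)
n=33: window = (8, 5, 6)
n=34: window = (5, 6, 12)
n=35: window = (6, 12, 11)
n=36: window = (12, 11, 1)
n=37: window = (11, 1, 1)
n=38: window = (1, 1, 2)
n=39: window = (1, 2, 0)
n=40: window = (2, 0, 4)
…
n=82: window = (11, 0, 9)
n=83: window = (0, 9, 2)
n=84: window = (9, 2, 6)
window at n=84 equals window at n=0 → period = 84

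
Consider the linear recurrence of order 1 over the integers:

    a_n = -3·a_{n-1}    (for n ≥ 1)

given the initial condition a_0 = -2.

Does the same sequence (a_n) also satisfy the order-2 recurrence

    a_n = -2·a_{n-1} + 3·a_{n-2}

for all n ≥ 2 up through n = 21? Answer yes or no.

Terms a_0..a_21: -2, 6, -18, 54, -162, 486, -1458, 4374, -13122, 39366, -118098, 354294, -1062882, 3188646, -9565938, 28697814, -86093442, 258280326, -774840978, 2324522934, -6973568802, 20920706406
n=2: candidate gives -18, actual a_2 = -18 ✓
n=3: candidate gives 54, actual a_3 = 54 ✓
n=4: candidate gives -162, actual a_4 = -162 ✓
n=5: candidate gives 486, actual a_5 = 486 ✓
n=6: candidate gives -1458, actual a_6 = -1458 ✓
n=7: candidate gives 4374, actual a_7 = 4374 ✓
n=8: candidate gives -13122, actual a_8 = -13122 ✓
n=9: candidate gives 39366, actual a_9 = 39366 ✓
n=10: candidate gives -118098, actual a_10 = -118098 ✓
n=11: candidate gives 354294, actual a_11 = 354294 ✓
n=12: candidate gives -1062882, actual a_12 = -1062882 ✓
n=13: candidate gives 3188646, actual a_13 = 3188646 ✓
n=14: candidate gives -9565938, actual a_14 = -9565938 ✓
n=15: candidate gives 28697814, actual a_15 = 28697814 ✓
n=16: candidate gives -86093442, actual a_16 = -86093442 ✓
n=17: candidate gives 258280326, actual a_17 = 258280326 ✓
n=18: candidate gives -774840978, actual a_18 = -774840978 ✓
n=19: candidate gives 2324522934, actual a_19 = 2324522934 ✓
n=20: candidate gives -6973568802, actual a_20 = -6973568802 ✓
n=21: candidate gives 20920706406, actual a_21 = 20920706406 ✓

yes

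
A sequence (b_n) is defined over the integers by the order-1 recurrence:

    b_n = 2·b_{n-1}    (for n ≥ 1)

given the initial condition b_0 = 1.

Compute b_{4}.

b_1 = 2·1 = 2
b_2 = 2·2 = 4
b_3 = 2·4 = 8
b_4 = 2·8 = 16

16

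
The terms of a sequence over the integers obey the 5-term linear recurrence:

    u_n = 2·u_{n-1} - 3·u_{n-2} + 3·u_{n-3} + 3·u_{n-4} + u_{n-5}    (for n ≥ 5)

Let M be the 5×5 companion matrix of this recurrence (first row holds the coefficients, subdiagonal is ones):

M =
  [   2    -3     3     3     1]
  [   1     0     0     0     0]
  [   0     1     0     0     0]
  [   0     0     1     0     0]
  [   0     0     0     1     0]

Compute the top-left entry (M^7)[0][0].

11

(M^7)[0][0] is the top entry after applying M 7 times to the unit state (1, 0, 0, 0, 0). Equivalently it is h_{11} for the auxiliary sequence (h_n) obeying the same recurrence with h_4 = 1 and h_i = 0 for 0 ≤ i < 4:
h_5 = 2·1 + -3·0 + 3·0 + 3·0 + 1·0 = 2
h_6 = 2·2 + -3·1 + 3·0 + 3·0 + 1·0 = 1
h_7 = 2·1 + -3·2 + 3·1 + 3·0 + 1·0 = -1
h_8 = 2·-1 + -3·1 + 3·2 + 3·1 + 1·0 = 4
h_9 = 2·4 + -3·-1 + 3·1 + 3·2 + 1·1 = 21
h_10 = 2·21 + -3·4 + 3·-1 + 3·1 + 1·2 = 32
h_11 = 2·32 + -3·21 + 3·4 + 3·-1 + 1·1 = 11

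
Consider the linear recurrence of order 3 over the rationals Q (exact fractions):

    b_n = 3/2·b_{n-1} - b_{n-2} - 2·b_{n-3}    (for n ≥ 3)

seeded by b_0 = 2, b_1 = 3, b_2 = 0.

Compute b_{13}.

-672071/1024

b_3 = 3/2·0 + -1·3 + -2·2 = -7
b_4 = 3/2·-7 + -1·0 + -2·3 = -33/2
b_5 = 3/2·-33/2 + -1·-7 + -2·0 = -71/4
b_6 = 3/2·-71/4 + -1·-33/2 + -2·-7 = 31/8
b_7 = 3/2·31/8 + -1·-71/4 + -2·-33/2 = 905/16
b_8 = 3/2·905/16 + -1·31/8 + -2·-71/4 = 3727/32
b_9 = 3/2·3727/32 + -1·905/16 + -2·31/8 = 7065/64
b_10 = 3/2·7065/64 + -1·3727/32 + -2·905/16 = -8193/128
b_11 = 3/2·-8193/128 + -1·7065/64 + -2·3727/32 = -112471/256
b_12 = 3/2·-112471/256 + -1·-8193/128 + -2·7065/64 = -417681/512
b_13 = 3/2·-417681/512 + -1·-112471/256 + -2·-8193/128 = -672071/1024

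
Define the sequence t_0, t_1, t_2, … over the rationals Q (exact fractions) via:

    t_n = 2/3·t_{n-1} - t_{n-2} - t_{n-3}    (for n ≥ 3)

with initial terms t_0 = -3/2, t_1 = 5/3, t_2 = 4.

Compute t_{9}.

1990/243

t_3 = 2/3·4 + -1·5/3 + -1·-3/2 = 5/2
t_4 = 2/3·5/2 + -1·4 + -1·5/3 = -4
t_5 = 2/3·-4 + -1·5/2 + -1·4 = -55/6
t_6 = 2/3·-55/6 + -1·-4 + -1·5/2 = -83/18
t_7 = 2/3·-83/18 + -1·-55/6 + -1·-4 = 545/54
t_8 = 2/3·545/54 + -1·-83/18 + -1·-55/6 = 1661/81
t_9 = 2/3·1661/81 + -1·545/54 + -1·-83/18 = 1990/243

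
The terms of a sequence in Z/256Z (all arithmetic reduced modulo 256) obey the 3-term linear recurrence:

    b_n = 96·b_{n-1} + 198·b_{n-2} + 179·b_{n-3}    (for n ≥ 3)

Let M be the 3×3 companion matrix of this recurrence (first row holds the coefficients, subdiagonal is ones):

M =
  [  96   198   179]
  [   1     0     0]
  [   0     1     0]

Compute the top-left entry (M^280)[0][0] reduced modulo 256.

(M^280)[0][0] is the top entry after applying M 280 times to the unit state (1, 0, 0). Equivalently it is h_{282} for the auxiliary sequence (h_n) obeying the same recurrence with h_2 = 1 and h_i = 0 for 0 ≤ i < 2:
h_3 = 96·1 + 198·0 + 179·0 = 96
h_4 = 96·96 + 198·1 + 179·0 = 198
h_5 = 96·198 + 198·96 + 179·1 = 51
h_6 = 96·51 + 198·198 + 179·96 = 100
h_7 = 96·100 + 198·51 + 179·198 = 100
h_8 = 96·100 + 198·100 + 179·51 = 129
Continuing the recurrence:
  h_9 = 164;  h_10 = 50;  h_11 = 203;  h_12 = 120;  h_13 = 248;  h_14 = 193
  h_15 = 24;  h_16 = 174;  h_17 = 195;  h_18 = 124;  h_19 = 252;  h_20 = 193
  h_21 = 252;  h_22 = 250;  h_23 = 155;  h_24 = 176;  h_25 = 176;  h_26 = 129
  h_27 = 144;  h_28 = 214;  h_29 = 211;  h_30 = 84;  h_31 = 84;  h_32 = 1
  h_33 = 20;  h_34 = 2;  h_35 = 235;  h_36 = 168;  h_37 = 40;  h_38 = 65
  h_39 = 200;  h_40 = 62;  h_41 = 99;  h_42 = 236;  h_43 = 108;  h_44 = 65
  h_45 = 236;  h_46 = 74;  h_47 = 187;  h_48 = 96;  h_49 = 96;  h_50 = 1
  h_51 = 192;  h_52 = 230;  h_53 = 115;  h_54 = 68;  h_55 = 68;  h_56 = 129
  h_57 = 132;  h_58 = 210;  h_59 = 11;  h_60 = 216;  h_61 = 88;  h_62 = 193
  h_63 = 120;  h_64 = 206;  h_65 = 3;  h_66 = 92;  h_67 = 220;  h_68 = 193
  h_69 = 220;  h_70 = 154;  h_71 = 219;  h_72 = 16;  h_73 = 16;  h_74 = 129
  h_75 = 240;  h_76 = 246;  h_77 = 19;  h_78 = 52;  h_79 = 52;  h_80 = 1
  h_81 = 244;  h_82 = 162;  h_83 = 43;  h_84 = 8;  h_85 = 136;  h_86 = 65
  h_87 = 40;  h_88 = 94;  h_89 = 163;  h_90 = 204;  h_91 = 76;  h_92 = 65
  h_93 = 204;  h_94 = 234;  h_95 = 251;  h_96 = 192;  h_97 = 192;  h_98 = 1
  h_99 = 32;  h_100 = 6;  h_101 = 179;  h_102 = 36;  h_103 = 36;  h_104 = 129
  h_105 = 100;  h_106 = 114;  h_107 = 75;  h_108 = 56;  h_109 = 184;  h_110 = 193
  h_111 = 216;  h_112 = 238;  h_113 = 67;  h_114 = 60;  h_115 = 188;  h_116 = 193
  h_117 = 188;  h_118 = 58;  h_119 = 27;  h_120 = 112;  h_121 = 112;  h_122 = 129
  h_123 = 80;  h_124 = 22;  h_125 = 83;  h_126 = 20;  h_127 = 20;  h_128 = 1
  h_129 = 212;  h_130 = 66;  h_131 = 107;  h_132 = 104;  h_133 = 232;  h_134 = 65
  h_135 = 136;  h_136 = 126;  h_137 = 227;  h_138 = 172;  h_139 = 44;  h_140 = 65
  h_141 = 172;  h_142 = 138;  h_143 = 59;  h_144 = 32;  h_145 = 32;  h_146 = 1
  h_147 = 128;  h_148 = 38;  h_149 = 243;  h_150 = 4;  h_151 = 4;  h_152 = 129
  h_153 = 68;  h_154 = 18;  h_155 = 139;  h_156 = 152;  h_157 = 24;  h_158 = 193
  h_159 = 56;  h_160 = 14;  h_161 = 131;  h_162 = 28;  h_163 = 156;  h_164 = 193
  h_165 = 156;  h_166 = 218;  h_167 = 91;  h_168 = 208;  h_169 = 208;  h_170 = 129
  h_171 = 176;  h_172 = 54;  h_173 = 147;  h_174 = 244;  h_175 = 244;  h_176 = 1
  h_177 = 180;  h_178 = 226;  h_179 = 171;  h_180 = 200;  h_181 = 72;  h_182 = 65
  h_183 = 232;  h_184 = 158;  h_185 = 35;  h_186 = 140;  h_187 = 12;  h_188 = 65
  h_189 = 140;  h_190 = 42;  h_191 = 123;  h_192 = 128;  h_193 = 128;  h_194 = 1
  h_195 = 224;  h_196 = 70;  h_197 = 51;  h_198 = 228;  h_199 = 228;  h_200 = 129
  h_201 = 36;  h_202 = 178;  h_203 = 203;  h_204 = 248;  h_205 = 120;  h_206 = 193
  h_207 = 152;  h_208 = 46;  h_209 = 195;  h_210 = 252;  h_211 = 124;  h_212 = 193
  h_213 = 124;  h_214 = 122;  h_215 = 155;  h_216 = 48;  h_217 = 48;  h_218 = 129
  h_219 = 16;  h_220 = 86;  h_221 = 211;  h_222 = 212;  h_223 = 212;  h_224 = 1
  h_225 = 148;  h_226 = 130;  h_227 = 235;  h_228 = 40;  h_229 = 168;  h_230 = 65
  h_231 = 72;  h_232 = 190;  h_233 = 99;  h_234 = 108;  h_235 = 236;  h_236 = 65
  h_237 = 108;  h_238 = 202;  h_239 = 187;  h_240 = 224;  h_241 = 224;  h_242 = 1
  h_243 = 64;  h_244 = 102;  h_245 = 115;  h_246 = 196;  h_247 = 196;  h_248 = 129
  h_249 = 4;  h_250 = 82;  h_251 = 11;  h_252 = 88;  h_253 = 216;  h_254 = 193
  h_255 = 248;  h_256 = 78;  h_257 = 3;  h_258 = 220;  h_259 = 92;  h_260 = 193
  h_261 = 92;  h_262 = 26;  h_263 = 219;  h_264 = 144;  h_265 = 144;  h_266 = 129
  h_267 = 112;  h_268 = 118;  h_269 = 19;  h_270 = 180;  h_271 = 180;  h_272 = 1
  h_273 = 116;  h_274 = 34;  h_275 = 43;  h_276 = 136;  h_277 = 8;  h_278 = 65
  h_279 = 168;  h_280 = 222
h_281 = 96·222 + 198·168 + 179·65 = 163
h_282 = 96·163 + 198·222 + 179·168 = 76

76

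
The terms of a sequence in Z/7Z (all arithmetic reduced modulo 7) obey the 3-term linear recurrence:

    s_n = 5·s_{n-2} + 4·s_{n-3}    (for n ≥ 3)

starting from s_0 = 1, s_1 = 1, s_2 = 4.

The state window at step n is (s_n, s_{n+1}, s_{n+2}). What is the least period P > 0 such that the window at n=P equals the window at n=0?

48

n=0: window = (1, 1, 4)
n=1: window = (1, 4, 2)
n=2: window = (4, 2, 3)
n=3: window = (2, 3, 5)
n=4: window = (3, 5, 2)
n=5: window = (5, 2, 2)
n=6: window = (2, 2, 2)
n=7: window = (2, 2, 4)
n=8: window = (2, 4, 4)
n=9: window = (4, 4, 0)
n=10: window = (4, 0, 1)
n=11: window = (0, 1, 2)
n=12: window = (1, 2, 5)
n=13: window = (2, 5, 0)
n=14: window = (5, 0, 5)
n=15: window = (0, 5, 6)
n=16: window = (5, 6, 4)
n=17: window = (6, 4, 1)
n=18: window = (4, 1, 2)
n=19: window = (1, 2, 0)
n=20: window = (2, 0, 0)
n=21: window = (0, 0, 1)
n=22: window = (0, 1, 0)
n=23: window = (1, 0, 5)
n=24: window = (0, 5, 4)
n=25: window = (5, 4, 4)
n=26: window = (4, 4, 5)
n=27: window = (4, 5, 1)
n=28: window = (5, 1, 6)
n=29: window = (1, 6, 4)
n=30: window = (6, 4, 6)
n=31: window = (4, 6, 2)
n=32: window = (6, 2, 4)
n=33: window = (2, 4, 6)
n=34: window = (4, 6, 0)
n=35: window = (6, 0, 4)
n=36: window = (0, 4, 3)
n=37: window = (4, 3, 6)
n=38: window = (3, 6, 3)
n=39: window = (6, 3, 0)
n=40: window = (3, 0, 4)
…
n=46: window = (1, 5, 1)
n=47: window = (5, 1, 1)
n=48: window = (1, 1, 4)
window at n=48 equals window at n=0 → period = 48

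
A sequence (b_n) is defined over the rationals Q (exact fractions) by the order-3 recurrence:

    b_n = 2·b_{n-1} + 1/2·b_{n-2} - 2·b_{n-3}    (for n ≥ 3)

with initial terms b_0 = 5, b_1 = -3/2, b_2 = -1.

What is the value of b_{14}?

-180495/64

b_3 = 2·-1 + 1/2·-3/2 + -2·5 = -51/4
b_4 = 2·-51/4 + 1/2·-1 + -2·-3/2 = -23
b_5 = 2·-23 + 1/2·-51/4 + -2·-1 = -403/8
b_6 = 2·-403/8 + 1/2·-23 + -2·-51/4 = -347/4
b_7 = 2·-347/4 + 1/2·-403/8 + -2·-23 = -2443/16
b_8 = 2·-2443/16 + 1/2·-347/4 + -2·-403/8 = -248
b_9 = 2·-248 + 1/2·-2443/16 + -2·-347/4 = -12763/32
b_10 = 2·-12763/32 + 1/2·-248 + -2·-2443/16 = -9861/16
b_11 = 2·-9861/16 + 1/2·-12763/32 + -2·-248 = -59907/64
b_12 = 2·-59907/64 + 1/2·-9861/16 + -2·-12763/32 = -22121/16
b_13 = 2·-22121/16 + 1/2·-59907/64 + -2·-9861/16 = -256067/128
b_14 = 2·-256067/128 + 1/2·-22121/16 + -2·-59907/64 = -180495/64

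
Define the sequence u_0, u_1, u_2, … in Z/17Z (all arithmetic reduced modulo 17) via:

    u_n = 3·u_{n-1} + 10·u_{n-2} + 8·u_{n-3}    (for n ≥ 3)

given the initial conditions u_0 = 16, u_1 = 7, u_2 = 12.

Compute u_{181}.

u_3 = 3·12 + 10·7 + 8·16 = 13
u_4 = 3·13 + 10·12 + 8·7 = 11
u_5 = 3·11 + 10·13 + 8·12 = 4
u_6 = 3·4 + 10·11 + 8·13 = 5
u_7 = 3·5 + 10·4 + 8·11 = 7
u_8 = 3·7 + 10·5 + 8·4 = 1
Continuing the recurrence:
  u_9 = 11;  u_10 = 14;  u_11 = 7;  u_12 = 11;  u_13 = 11;  u_14 = 12
  u_15 = 13;  u_16 = 9;  u_17 = 15;  u_18 = 1;  u_19 = 4;  u_20 = 6
  u_21 = 15;  u_22 = 1;  u_23 = 14;  u_24 = 2;  u_25 = 1;  u_26 = 16
  u_27 = 6;  u_28 = 16;  u_29 = 15;  u_30 = 15;  u_31 = 0;  u_32 = 15
  u_33 = 12;  u_34 = 16;  u_35 = 16;  u_36 = 15;  u_37 = 10;  u_38 = 2
  u_39 = 5;  u_40 = 13;  u_41 = 3;  u_42 = 9;  u_43 = 8;  u_44 = 2
  u_45 = 5;  u_46 = 14;  u_47 = 6;  u_48 = 11;  u_49 = 1;  u_50 = 8
  u_51 = 3;  u_52 = 12;  u_53 = 11;  u_54 = 7;  u_55 = 6;  u_56 = 6
  u_57 = 15;  u_58 = 0;  u_59 = 11;  u_60 = 0;  u_61 = 8;  u_62 = 10
  u_63 = 8;  u_64 = 1;  u_65 = 10;  u_66 = 2;  u_67 = 12;  u_68 = 0
  u_69 = 0;  u_70 = 11;  u_71 = 16;  u_72 = 5;  u_73 = 8;  u_74 = 15
  u_75 = 12;  u_76 = 12;  u_77 = 4;  u_78 = 7;  u_79 = 4;  u_80 = 12
  u_81 = 13;  u_82 = 4;  u_83 = 0;  u_84 = 8;  u_85 = 5;  u_86 = 10
  u_87 = 8;  u_88 = 11;  u_89 = 6;  u_90 = 5;  u_91 = 10;  u_92 = 9
  u_93 = 14;  u_94 = 8;  u_95 = 15;  u_96 = 16;  u_97 = 7;  u_98 = 12
  u_99 = 13;  u_100 = 11;  u_101 = 4;  u_102 = 5;  u_103 = 7;  u_104 = 1
  u_105 = 11;  u_106 = 14;  u_107 = 7;  u_108 = 11;  u_109 = 11;  u_110 = 12
  u_111 = 13;  u_112 = 9;  u_113 = 15;  u_114 = 1;  u_115 = 4;  u_116 = 6
  u_117 = 15;  u_118 = 1;  u_119 = 14;  u_120 = 2;  u_121 = 1;  u_122 = 16
  u_123 = 6;  u_124 = 16;  u_125 = 15;  u_126 = 15;  u_127 = 0;  u_128 = 15
  u_129 = 12;  u_130 = 16;  u_131 = 16;  u_132 = 15;  u_133 = 10;  u_134 = 2
  u_135 = 5;  u_136 = 13;  u_137 = 3;  u_138 = 9;  u_139 = 8;  u_140 = 2
  u_141 = 5;  u_142 = 14;  u_143 = 6;  u_144 = 11;  u_145 = 1;  u_146 = 8
  u_147 = 3;  u_148 = 12;  u_149 = 11;  u_150 = 7;  u_151 = 6;  u_152 = 6
  u_153 = 15;  u_154 = 0;  u_155 = 11;  u_156 = 0;  u_157 = 8;  u_158 = 10
  u_159 = 8;  u_160 = 1;  u_161 = 10;  u_162 = 2;  u_163 = 12;  u_164 = 0
  u_165 = 0;  u_166 = 11;  u_167 = 16;  u_168 = 5;  u_169 = 8;  u_170 = 15
  u_171 = 12;  u_172 = 12;  u_173 = 4;  u_174 = 7;  u_175 = 4;  u_176 = 12
  u_177 = 13;  u_178 = 4;  u_179 = 0
u_180 = 3·0 + 10·4 + 8·13 = 8
u_181 = 3·8 + 10·0 + 8·4 = 5

5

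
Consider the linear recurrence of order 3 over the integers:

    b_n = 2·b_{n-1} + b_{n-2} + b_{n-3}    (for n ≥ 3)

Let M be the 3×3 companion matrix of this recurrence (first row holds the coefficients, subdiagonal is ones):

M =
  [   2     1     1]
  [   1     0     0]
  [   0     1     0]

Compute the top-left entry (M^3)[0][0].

13

(M^3)[0][0] is the top entry after applying M 3 times to the unit state (1, 0, 0). Equivalently it is h_{5} for the auxiliary sequence (h_n) obeying the same recurrence with h_2 = 1 and h_i = 0 for 0 ≤ i < 2:
h_3 = 2·1 + 1·0 + 1·0 = 2
h_4 = 2·2 + 1·1 + 1·0 = 5
h_5 = 2·5 + 1·2 + 1·1 = 13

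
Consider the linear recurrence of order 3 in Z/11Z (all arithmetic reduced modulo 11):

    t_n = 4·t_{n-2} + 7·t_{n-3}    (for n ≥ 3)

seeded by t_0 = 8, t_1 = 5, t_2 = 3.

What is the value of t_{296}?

2

t_3 = 0·3 + 4·5 + 7·8 = 10
t_4 = 0·10 + 4·3 + 7·5 = 3
t_5 = 0·3 + 4·10 + 7·3 = 6
t_6 = 0·6 + 4·3 + 7·10 = 5
t_7 = 0·5 + 4·6 + 7·3 = 1
t_8 = 0·1 + 4·5 + 7·6 = 7
t_9 = 0·7 + 4·1 + 7·5 = 6
t_10 = 0·6 + 4·7 + 7·1 = 2
t_11 = 0·2 + 4·6 + 7·7 = 7
t_12 = 0·7 + 4·2 + 7·6 = 6
t_13 = 0·6 + 4·7 + 7·2 = 9
t_14 = 0·9 + 4·6 + 7·7 = 7
t_15 = 0·7 + 4·9 + 7·6 = 1
t_16 = 0·1 + 4·7 + 7·9 = 3
t_17 = 0·3 + 4·1 + 7·7 = 9
t_18 = 0·9 + 4·3 + 7·1 = 8
t_19 = 0·8 + 4·9 + 7·3 = 2
t_20 = 0·2 + 4·8 + 7·9 = 7
t_21 = 0·7 + 4·2 + 7·8 = 9
t_22 = 0·9 + 4·7 + 7·2 = 9
t_23 = 0·9 + 4·9 + 7·7 = 8
t_24 = 0·8 + 4·9 + 7·9 = 0
t_25 = 0·0 + 4·8 + 7·9 = 7
t_26 = 0·7 + 4·0 + 7·8 = 1
t_27 = 0·1 + 4·7 + 7·0 = 6
t_28 = 0·6 + 4·1 + 7·7 = 9
t_29 = 0·9 + 4·6 + 7·1 = 9
t_30 = 0·9 + 4·9 + 7·6 = 1
t_31 = 0·1 + 4·9 + 7·9 = 0
t_32 = 0·0 + 4·1 + 7·9 = 1
t_33 = 0·1 + 4·0 + 7·1 = 7
t_34 = 0·7 + 4·1 + 7·0 = 4
t_35 = 0·4 + 4·7 + 7·1 = 2
t_36 = 0·2 + 4·4 + 7·7 = 10
t_37 = 0·10 + 4·2 + 7·4 = 3
t_38 = 0·3 + 4·10 + 7·2 = 10
t_39 = 0·10 + 4·3 + 7·10 = 5
t_40 = 0·5 + 4·10 + 7·3 = 6
t_41 = 0·6 + 4·5 + 7·10 = 2
t_42 = 0·2 + 4·6 + 7·5 = 4
t_43 = 0·4 + 4·2 + 7·6 = 6
t_44 = 0·6 + 4·4 + 7·2 = 8
t_45 = 0·8 + 4·6 + 7·4 = 8
t_46 = 0·8 + 4·8 + 7·6 = 8
t_47 = 0·8 + 4·8 + 7·8 = 0
t_48 = 0·0 + 4·8 + 7·8 = 0
t_49 = 0·0 + 4·0 + 7·8 = 1
t_50 = 0·1 + 4·0 + 7·0 = 0
t_51 = 0·0 + 4·1 + 7·0 = 4
t_52 = 0·4 + 4·0 + 7·1 = 7
t_53 = 0·7 + 4·4 + 7·0 = 5
t_54 = 0·5 + 4·7 + 7·4 = 1
t_55 = 0·1 + 4·5 + 7·7 = 3
t_56 = 0·3 + 4·1 + 7·5 = 6
t_57 = 0·6 + 4·3 + 7·1 = 8
t_58 = 0·8 + 4·6 + 7·3 = 1
t_59 = 0·1 + 4·8 + 7·6 = 8
t_60 = 0·8 + 4·1 + 7·8 = 5
t_61 = 0·5 + 4·8 + 7·1 = 6
t_62 = 0·6 + 4·5 + 7·8 = 10
t_63 = 0·10 + 4·6 + 7·5 = 4
t_64 = 0·4 + 4·10 + 7·6 = 5
t_65 = 0·5 + 4·4 + 7·10 = 9
t_66 = 0·9 + 4·5 + 7·4 = 4
t_67 = 0·4 + 4·9 + 7·5 = 5
t_68 = 0·5 + 4·4 + 7·9 = 2
t_69 = 0·2 + 4·5 + 7·4 = 4
t_70 = 0·4 + 4·2 + 7·5 = 10
t_71 = 0·10 + 4·4 + 7·2 = 8
t_72 = 0·8 + 4·10 + 7·4 = 2
t_73 = 0·2 + 4·8 + 7·10 = 3
t_74 = 0·3 + 4·2 + 7·8 = 9
t_75 = 0·9 + 4·3 + 7·2 = 4
t_76 = 0·4 + 4·9 + 7·3 = 2
t_77 = 0·2 + 4·4 + 7·9 = 2
t_78 = 0·2 + 4·2 + 7·4 = 3
t_79 = 0·3 + 4·2 + 7·2 = 0
t_80 = 0·0 + 4·3 + 7·2 = 4
t_81 = 0·4 + 4·0 + 7·3 = 10
t_82 = 0·10 + 4·4 + 7·0 = 5
t_83 = 0·5 + 4·10 + 7·4 = 2
t_84 = 0·2 + 4·5 + 7·10 = 2
t_85 = 0·2 + 4·2 + 7·5 = 10
t_86 = 0·10 + 4·2 + 7·2 = 0
t_87 = 0·0 + 4·10 + 7·2 = 10
t_88 = 0·10 + 4·0 + 7·10 = 4
t_89 = 0·4 + 4·10 + 7·0 = 7
t_90 = 0·7 + 4·4 + 7·10 = 9
t_91 = 0·9 + 4·7 + 7·4 = 1
t_92 = 0·1 + 4·9 + 7·7 = 8
t_93 = 0·8 + 4·1 + 7·9 = 1
t_94 = 0·1 + 4·8 + 7·1 = 6
t_95 = 0·6 + 4·1 + 7·8 = 5
t_96 = 0·5 + 4·6 + 7·1 = 9
t_97 = 0·9 + 4·5 + 7·6 = 7
t_98 = 0·7 + 4·9 + 7·5 = 5
t_99 = 0·5 + 4·7 + 7·9 = 3
t_100 = 0·3 + 4·5 + 7·7 = 3
t_101 = 0·3 + 4·3 + 7·5 = 3
t_102 = 0·3 + 4·3 + 7·3 = 0
t_103 = 0·0 + 4·3 + 7·3 = 0
t_104 = 0·0 + 4·0 + 7·3 = 10
t_105 = 0·10 + 4·0 + 7·0 = 0
t_106 = 0·0 + 4·10 + 7·0 = 7
t_107 = 0·7 + 4·0 + 7·10 = 4
t_108 = 0·4 + 4·7 + 7·0 = 6
t_109 = 0·6 + 4·4 + 7·7 = 10
t_110 = 0·10 + 4·6 + 7·4 = 8
t_111 = 0·8 + 4·10 + 7·6 = 5
t_112 = 0·5 + 4·8 + 7·10 = 3
(t_110, t_111, t_112) = (8, 5, 3) = (t_0, t_1, t_2), so the sequence has period 110.
296 ≡ 76 (mod 110), hence t_296 = t_76 = 2.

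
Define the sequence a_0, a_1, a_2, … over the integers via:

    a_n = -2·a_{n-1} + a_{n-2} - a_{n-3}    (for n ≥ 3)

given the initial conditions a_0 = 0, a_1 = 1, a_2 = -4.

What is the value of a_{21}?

184534002

a_3 = -2·-4 + 1·1 + -1·0 = 9
a_4 = -2·9 + 1·-4 + -1·1 = -23
a_5 = -2·-23 + 1·9 + -1·-4 = 59
a_6 = -2·59 + 1·-23 + -1·9 = -150
a_7 = -2·-150 + 1·59 + -1·-23 = 382
a_8 = -2·382 + 1·-150 + -1·59 = -973
a_9 = -2·-973 + 1·382 + -1·-150 = 2478
a_10 = -2·2478 + 1·-973 + -1·382 = -6311
a_11 = -2·-6311 + 1·2478 + -1·-973 = 16073
a_12 = -2·16073 + 1·-6311 + -1·2478 = -40935
a_13 = -2·-40935 + 1·16073 + -1·-6311 = 104254
a_14 = -2·104254 + 1·-40935 + -1·16073 = -265516
a_15 = -2·-265516 + 1·104254 + -1·-40935 = 676221
a_16 = -2·676221 + 1·-265516 + -1·104254 = -1722212
a_17 = -2·-1722212 + 1·676221 + -1·-265516 = 4386161
a_18 = -2·4386161 + 1·-1722212 + -1·676221 = -11170755
a_19 = -2·-11170755 + 1·4386161 + -1·-1722212 = 28449883
a_20 = -2·28449883 + 1·-11170755 + -1·4386161 = -72456682
a_21 = -2·-72456682 + 1·28449883 + -1·-11170755 = 184534002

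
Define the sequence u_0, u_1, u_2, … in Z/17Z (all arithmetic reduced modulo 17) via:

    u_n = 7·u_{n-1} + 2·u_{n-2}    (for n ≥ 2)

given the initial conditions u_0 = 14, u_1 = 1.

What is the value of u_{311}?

u_2 = 7·1 + 2·14 = 1
u_3 = 7·1 + 2·1 = 9
u_4 = 7·9 + 2·1 = 14
u_5 = 7·14 + 2·9 = 14
u_6 = 7·14 + 2·14 = 7
u_7 = 7·7 + 2·14 = 9
u_8 = 7·9 + 2·7 = 9
u_9 = 7·9 + 2·9 = 13
u_10 = 7·13 + 2·9 = 7
u_11 = 7·7 + 2·13 = 7
u_12 = 7·7 + 2·7 = 12
u_13 = 7·12 + 2·7 = 13
u_14 = 7·13 + 2·12 = 13
u_15 = 7·13 + 2·13 = 15
u_16 = 7·15 + 2·13 = 12
u_17 = 7·12 + 2·15 = 12
u_18 = 7·12 + 2·12 = 6
u_19 = 7·6 + 2·12 = 15
u_20 = 7·15 + 2·6 = 15
u_21 = 7·15 + 2·15 = 16
u_22 = 7·16 + 2·15 = 6
u_23 = 7·6 + 2·16 = 6
u_24 = 7·6 + 2·6 = 3
u_25 = 7·3 + 2·6 = 16
u_26 = 7·16 + 2·3 = 16
u_27 = 7·16 + 2·16 = 8
u_28 = 7·8 + 2·16 = 3
u_29 = 7·3 + 2·8 = 3
u_30 = 7·3 + 2·3 = 10
u_31 = 7·10 + 2·3 = 8
u_32 = 7·8 + 2·10 = 8
u_33 = 7·8 + 2·8 = 4
u_34 = 7·4 + 2·8 = 10
u_35 = 7·10 + 2·4 = 10
u_36 = 7·10 + 2·10 = 5
u_37 = 7·5 + 2·10 = 4
u_38 = 7·4 + 2·5 = 4
u_39 = 7·4 + 2·4 = 2
u_40 = 7·2 + 2·4 = 5
u_41 = 7·5 + 2·2 = 5
u_42 = 7·5 + 2·5 = 11
u_43 = 7·11 + 2·5 = 2
u_44 = 7·2 + 2·11 = 2
u_45 = 7·2 + 2·2 = 1
u_46 = 7·1 + 2·2 = 11
u_47 = 7·11 + 2·1 = 11
u_48 = 7·11 + 2·11 = 14
u_49 = 7·14 + 2·11 = 1
(u_48, u_49) = (14, 1) = (u_0, u_1), so the sequence has period 48.
311 ≡ 23 (mod 48), hence u_311 = u_23 = 6.

6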